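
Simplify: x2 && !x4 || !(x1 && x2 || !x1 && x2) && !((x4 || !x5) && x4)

!x4

x2 && !x4 || !(x1 && x2 || !x1 && x2) && !((x4 || !x5) && x4)
= x2 && !x4 || !(x1 && x2 || !x1 && x2) && !x4   [absorption]
= x2 && !x4 || !x2 && !x4   [distribution]
= !x4   [distribution]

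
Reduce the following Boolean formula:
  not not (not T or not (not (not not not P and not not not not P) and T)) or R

not T or R

not not (not T or not (not (not not not P and not not not not P) and T)) or R
= not not (not T or not (not (not not not P and not not P) and T)) or R
= not not (not T or not (not (not P and not not P) and T)) or R
= not not (not T or not ((P or not P) and T)) or R
= not not (not T or not T) or R
= not T or not T or R
= not T or R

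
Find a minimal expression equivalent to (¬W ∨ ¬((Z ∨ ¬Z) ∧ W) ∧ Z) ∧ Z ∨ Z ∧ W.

(¬W ∨ ¬((Z ∨ ¬Z) ∧ W) ∧ Z) ∧ Z ∨ Z ∧ W
= (¬W ∨ ¬W ∧ Z) ∧ Z ∨ Z ∧ W
= ¬W ∧ Z ∨ Z ∧ W
= Z

Z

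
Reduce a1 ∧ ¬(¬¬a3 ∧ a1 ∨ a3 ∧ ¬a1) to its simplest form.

a1 ∧ ¬(¬¬a3 ∧ a1 ∨ a3 ∧ ¬a1)
= a1 ∧ ¬(a3 ∧ a1 ∨ a3 ∧ ¬a1)
= a1 ∧ ¬a3

a1 ∧ ¬a3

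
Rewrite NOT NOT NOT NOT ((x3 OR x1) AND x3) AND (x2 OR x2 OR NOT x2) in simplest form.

x3

NOT NOT NOT NOT ((x3 OR x1) AND x3) AND (x2 OR x2 OR NOT x2)
= NOT NOT NOT NOT ((x3 OR x1) AND x3) AND (x2 OR NOT x2)   [idempotence]
= NOT NOT ((x3 OR x1) AND x3) AND (x2 OR NOT x2)   [double negation]
= NOT NOT x3 AND (x2 OR NOT x2)   [absorption]
= NOT NOT x3   [complement / identity]
= x3   [double negation]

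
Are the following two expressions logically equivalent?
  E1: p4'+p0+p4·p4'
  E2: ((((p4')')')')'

No

E1: p4'+p0+p4·p4'
    = p4'+p0   [complement / identity]
E2: ((((p4')')')')'
    = ((p4')')'   [double negation]
    = p4'   [double negation]
These differ: at p0=1, p4=1, E1 = 1 but E2 = 0.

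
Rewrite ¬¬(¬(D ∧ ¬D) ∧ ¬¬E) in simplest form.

E

¬¬(¬(D ∧ ¬D) ∧ ¬¬E)
= ¬(D ∧ ¬D ∨ ¬E)   (De Morgan)
= ¬¬E   (complement / identity)
= E   (double negation)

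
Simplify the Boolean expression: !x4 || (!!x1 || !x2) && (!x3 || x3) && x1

!x4 || (!!x1 || !x2) && (!x3 || x3) && x1
= !x4 || (!!x1 || !x2) && x1   — complement / identity
= !x4 || (x1 || !x2) && x1   — double negation
= !x4 || x1   — absorption

!x4 || x1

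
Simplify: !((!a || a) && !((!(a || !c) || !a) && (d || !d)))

!a

!((!a || a) && !((!(a || !c) || !a) && (d || !d)))
= !((!a || a) && !(!(a || !c) || !a))
= !((!a || a) && (a || !c) && a)
= !((a || !c) && a)
= !a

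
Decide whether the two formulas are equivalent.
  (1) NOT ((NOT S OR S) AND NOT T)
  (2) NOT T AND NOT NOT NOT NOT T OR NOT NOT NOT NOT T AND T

E1: NOT ((NOT S OR S) AND NOT T)
    = NOT NOT T   [complement / identity]
    = T   [double negation]
E2: NOT T AND NOT NOT NOT NOT T OR NOT NOT NOT NOT T AND T
    = NOT NOT NOT NOT T   [distribution]
    = NOT NOT T   [double negation]
    = T   [double negation]
Both reduce to T, so they are equivalent.

Yes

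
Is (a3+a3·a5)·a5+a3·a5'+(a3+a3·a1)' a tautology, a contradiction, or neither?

(a3+a3·a5)·a5+a3·a5'+(a3+a3·a1)'
= a3·a5+a3·a5'+(a3+a3·a1)'   — absorption
= a3·a5+a3·a5'+a3'   — absorption
= a3+a3'   — distribution
= 1   — complement

tautology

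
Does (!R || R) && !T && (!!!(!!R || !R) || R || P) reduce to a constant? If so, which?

(!R || R) && !T && (!!!(!!R || !R) || R || P)
= (!R || R) && !T && (!(!!R || !R) || R || P)   [double negation]
= (!R || R) && !T && (!R && R || R || P)   [De Morgan]
= !T && (!R && R || R || P)   [complement / identity]
= !T && (R || P)   [complement / identity]
This depends on P, R, T, so it is not a constant.

no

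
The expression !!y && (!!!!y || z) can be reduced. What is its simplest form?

y

!!y && (!!!!y || z)
= !!y && (!!y || z)   [double negation]
= !!y   [absorption]
= y   [double negation]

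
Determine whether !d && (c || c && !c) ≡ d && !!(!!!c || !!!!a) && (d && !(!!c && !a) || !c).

E1: !d && (c || c && !c)
    = !d && c   [complement / identity]
E2: d && !!(!!!c || !!!!a) && (d && !(!!c && !a) || !c)
    = d && !(!!c && !!!a) && (d && !(!!c && !a) || !c)   [De Morgan]
    = d && !(!!c && !a) && (d && !(!!c && !a) || !c)   [double negation]
    = d && !(!!c && !a)   [absorption]
    = d && (!c || a)   [De Morgan]
These differ: at a=0, c=0, d=1, E1 = 0 but E2 = 1.

No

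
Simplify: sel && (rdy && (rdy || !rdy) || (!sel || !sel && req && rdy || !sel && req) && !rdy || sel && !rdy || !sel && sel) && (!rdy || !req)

sel && (!rdy || !req)

sel && (rdy && (rdy || !rdy) || (!sel || !sel && req && rdy || !sel && req) && !rdy || sel && !rdy || !sel && sel) && (!rdy || !req)
= sel && (rdy && (rdy || !rdy) || (!sel || !sel && req) && !rdy || sel && !rdy || !sel && sel) && (!rdy || !req)   [absorption]
= sel && (rdy && (rdy || !rdy) || !sel && !rdy || sel && !rdy || !sel && sel) && (!rdy || !req)   [absorption]
= sel && (rdy && (rdy || !rdy) || !rdy || !sel && sel) && (!rdy || !req)   [distribution]
= sel && (rdy && (rdy || !rdy) || !rdy) && (!rdy || !req)   [complement / identity]
= sel && (rdy || !rdy) && (!rdy || !req)   [complement / identity]
= sel && (!rdy || !req)   [complement / identity]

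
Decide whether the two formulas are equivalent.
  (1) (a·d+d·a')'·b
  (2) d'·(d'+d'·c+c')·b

E1: (a·d+d·a')'·b
    = d'·b   [distribution]
E2: d'·(d'+d'·c+c')·b
    = d'·(d'+c')·b   [absorption]
    = d'·b   [absorption]
Both reduce to d'·b, so they are equivalent.

Yes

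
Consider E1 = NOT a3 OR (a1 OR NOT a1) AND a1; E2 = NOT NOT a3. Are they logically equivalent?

No

E1: NOT a3 OR (a1 OR NOT a1) AND a1
    = NOT a3 OR a1   [complement / identity]
E2: NOT NOT a3
    = a3   [double negation]
These differ: at a1=0, a3=0, E1 = 1 but E2 = 0.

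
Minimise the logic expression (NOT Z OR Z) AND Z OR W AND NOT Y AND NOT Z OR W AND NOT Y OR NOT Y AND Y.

Z OR W AND NOT Y

(NOT Z OR Z) AND Z OR W AND NOT Y AND NOT Z OR W AND NOT Y OR NOT Y AND Y
= Z OR W AND NOT Y AND NOT Z OR W AND NOT Y OR NOT Y AND Y   (complement / identity)
= Z OR W AND NOT Y OR NOT Y AND Y   (absorption)
= Z OR W AND NOT Y   (complement / identity)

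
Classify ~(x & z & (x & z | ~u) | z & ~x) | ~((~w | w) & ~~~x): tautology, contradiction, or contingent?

contingent

~(x & z & (x & z | ~u) | z & ~x) | ~((~w | w) & ~~~x)
= ~(x & z & (x & z | ~u) | z & ~x) | ~((~w | w) & ~x)   — double negation
= ~(x & z | z & ~x) | ~((~w | w) & ~x)   — absorption
= ~z | ~((~w | w) & ~x)   — distribution
= ~z | ~~x   — complement / identity
= ~z | x   — double negation
This depends on x, z, so it is not a constant.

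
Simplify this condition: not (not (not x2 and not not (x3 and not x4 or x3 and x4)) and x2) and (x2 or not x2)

not (not (not x2 and not not (x3 and not x4 or x3 and x4)) and x2) and (x2 or not x2)
= not (not (not x2 and not not x3) and x2) and (x2 or not x2)   [distribution]
= not ((x2 or not x3) and x2) and (x2 or not x2)   [De Morgan]
= not ((x2 or not x3) and x2)   [complement / identity]
= not x2   [absorption]

not x2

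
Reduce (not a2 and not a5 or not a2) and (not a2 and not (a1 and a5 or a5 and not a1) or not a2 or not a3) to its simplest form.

(not a2 and not a5 or not a2) and (not a2 and not (a1 and a5 or a5 and not a1) or not a2 or not a3)
= (not a2 and not a5 or not a2) and (not a2 and not a5 or not a2 or not a3)   — distribution
= not a2 and not a5 or not a2   — absorption
= not a2   — absorption

not a2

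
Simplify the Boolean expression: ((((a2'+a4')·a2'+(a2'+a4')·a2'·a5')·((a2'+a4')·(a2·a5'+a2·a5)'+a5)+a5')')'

a2'+a5'

((((a2'+a4')·a2'+(a2'+a4')·a2'·a5')·((a2'+a4')·(a2·a5'+a2·a5)'+a5)+a5')')'
= (((a2'+a4')·a2'·((a2'+a4')·(a2·a5'+a2·a5)'+a5)+a5')')'   (absorption)
= (a2'+a4')·a2'·((a2'+a4')·(a2·a5'+a2·a5)'+a5)+a5'   (double negation)
= (a2'+a4')·a2'·((a2'+a4')·a2'+a5)+a5'   (distribution)
= (a2'+a4')·a2'+a5'   (absorption)
= a2'+a5'   (absorption)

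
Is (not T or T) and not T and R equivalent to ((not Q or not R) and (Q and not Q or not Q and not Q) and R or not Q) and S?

E1: (not T or T) and not T and R
    = not T and R   [complement / identity]
E2: ((not Q or not R) and (Q and not Q or not Q and not Q) and R or not Q) and S
    = ((not Q or not R) and not Q and R or not Q) and S   [distribution]
    = (not Q and R or not Q) and S   [absorption]
    = not Q and S   [absorption]
These differ: at Q=0, R=0, S=1, T=0, E1 = 0 but E2 = 1.

No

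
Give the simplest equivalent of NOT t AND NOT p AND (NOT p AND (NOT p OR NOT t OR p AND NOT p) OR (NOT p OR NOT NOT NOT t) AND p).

NOT t AND NOT p

NOT t AND NOT p AND (NOT p AND (NOT p OR NOT t OR p AND NOT p) OR (NOT p OR NOT NOT NOT t) AND p)
= NOT t AND NOT p AND (NOT p AND (NOT p OR NOT t OR p AND NOT p) OR (NOT p OR NOT t) AND p)   [double negation]
= NOT t AND NOT p AND (NOT p AND (NOT p OR NOT t) OR (NOT p OR NOT t) AND p)   [complement / identity]
= NOT t AND NOT p AND (NOT p OR NOT t)   [distribution]
= NOT t AND NOT p   [absorption]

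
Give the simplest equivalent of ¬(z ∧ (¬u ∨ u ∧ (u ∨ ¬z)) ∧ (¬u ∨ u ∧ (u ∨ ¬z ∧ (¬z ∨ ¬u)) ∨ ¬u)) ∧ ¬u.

¬(z ∧ (¬u ∨ u ∧ (u ∨ ¬z)) ∧ (¬u ∨ u ∧ (u ∨ ¬z ∧ (¬z ∨ ¬u)) ∨ ¬u)) ∧ ¬u
= ¬(z ∧ (¬u ∨ u ∧ (u ∨ ¬z)) ∧ (¬u ∨ u ∧ (u ∨ ¬z) ∨ ¬u)) ∧ ¬u   — absorption
= ¬(z ∧ (¬u ∨ u ∧ (u ∨ ¬z))) ∧ ¬u   — absorption
= ¬(z ∧ (¬u ∨ u)) ∧ ¬u   — absorption
= ¬z ∧ ¬u   — complement / identity

¬z ∧ ¬u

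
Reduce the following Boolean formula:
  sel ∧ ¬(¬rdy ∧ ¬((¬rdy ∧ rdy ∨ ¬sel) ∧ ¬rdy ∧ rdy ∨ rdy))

sel ∧ ¬(¬rdy ∧ ¬((¬rdy ∧ rdy ∨ ¬sel) ∧ ¬rdy ∧ rdy ∨ rdy))
= sel ∧ (rdy ∨ (¬rdy ∧ rdy ∨ ¬sel) ∧ ¬rdy ∧ rdy ∨ rdy)
= sel ∧ (rdy ∨ ¬rdy ∧ rdy ∨ rdy)
= sel ∧ (rdy ∨ rdy)
= sel ∧ rdy

sel ∧ rdy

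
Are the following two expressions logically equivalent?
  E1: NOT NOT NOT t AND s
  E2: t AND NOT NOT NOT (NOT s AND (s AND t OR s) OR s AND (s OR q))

E1: NOT NOT NOT t AND s
    = NOT t AND s   — double negation
E2: t AND NOT NOT NOT (NOT s AND (s AND t OR s) OR s AND (s OR q))
    = t AND NOT NOT NOT (NOT s AND s OR s AND (s OR q))   — absorption
    = t AND NOT NOT NOT (s AND (s OR q))   — complement / identity
    = t AND NOT NOT NOT s   — absorption
    = t AND NOT s   — double negation
These differ: at q=0, s=0, t=1, E1 = 0 but E2 = 1.

No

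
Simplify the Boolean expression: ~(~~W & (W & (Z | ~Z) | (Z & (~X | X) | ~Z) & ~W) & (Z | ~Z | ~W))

~(~~W & (W & (Z | ~Z) | (Z & (~X | X) | ~Z) & ~W) & (Z | ~Z | ~W))
= ~(~~W & (W & (Z | ~Z) | (Z | ~Z) & ~W) & (Z | ~Z | ~W))   [complement / identity]
= ~(~~W & (Z | ~Z) & (Z | ~Z | ~W))   [distribution]
= ~(~~W & (Z | ~Z))   [absorption]
= ~(W & (Z | ~Z))   [double negation]
= ~W   [complement / identity]

~W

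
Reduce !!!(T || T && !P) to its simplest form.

!T

!!!(T || T && !P)
= !!!T   — absorption
= !T   — double negation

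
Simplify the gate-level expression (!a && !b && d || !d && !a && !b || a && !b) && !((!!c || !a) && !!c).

(!a && !b && d || !d && !a && !b || a && !b) && !((!!c || !a) && !!c)
= (!a && !b || a && !b) && !((!!c || !a) && !!c)   [distribution]
= !b && !((!!c || !a) && !!c)   [distribution]
= !b && !!!c   [absorption]
= !b && !c   [double negation]

!b && !c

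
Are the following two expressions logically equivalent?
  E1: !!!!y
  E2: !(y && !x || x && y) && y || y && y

E1: !!!!y
    = !!y   — double negation
    = y   — double negation
E2: !(y && !x || x && y) && y || y && y
    = !y && y || y && y   — distribution
    = y   — distribution
Both reduce to y, so they are equivalent.

Yes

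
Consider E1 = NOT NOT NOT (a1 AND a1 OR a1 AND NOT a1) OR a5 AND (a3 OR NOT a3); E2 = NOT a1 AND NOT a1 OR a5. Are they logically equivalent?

Yes

E1: NOT NOT NOT (a1 AND a1 OR a1 AND NOT a1) OR a5 AND (a3 OR NOT a3)
    = NOT NOT NOT (a1 AND a1 OR a1 AND NOT a1) OR a5   — complement / identity
    = NOT NOT NOT a1 OR a5   — distribution
    = NOT a1 OR a5   — double negation
E2: NOT a1 AND NOT a1 OR a5
    = NOT a1 OR a5   — idempotence
Both reduce to NOT a1 OR a5, so they are equivalent.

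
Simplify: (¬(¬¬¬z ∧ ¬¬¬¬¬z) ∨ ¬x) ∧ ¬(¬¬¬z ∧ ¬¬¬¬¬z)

z

(¬(¬¬¬z ∧ ¬¬¬¬¬z) ∨ ¬x) ∧ ¬(¬¬¬z ∧ ¬¬¬¬¬z)
= ¬(¬¬¬z ∧ ¬¬¬¬¬z)
= ¬(¬¬¬z ∧ ¬¬¬z)
= ¬¬¬¬z
= ¬¬z
= z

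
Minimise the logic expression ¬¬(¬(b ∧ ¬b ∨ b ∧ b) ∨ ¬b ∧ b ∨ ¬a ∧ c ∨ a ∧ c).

¬b ∨ c

¬¬(¬(b ∧ ¬b ∨ b ∧ b) ∨ ¬b ∧ b ∨ ¬a ∧ c ∨ a ∧ c)
= ¬¬(¬b ∨ ¬b ∧ b ∨ ¬a ∧ c ∨ a ∧ c)   [distribution]
= ¬¬(¬b ∨ ¬b ∧ b ∨ c)   [distribution]
= ¬¬(¬b ∨ c)   [complement / identity]
= ¬b ∨ c   [double negation]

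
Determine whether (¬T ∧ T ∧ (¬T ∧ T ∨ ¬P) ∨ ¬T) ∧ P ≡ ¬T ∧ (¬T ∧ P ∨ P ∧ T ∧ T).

Yes

E1: (¬T ∧ T ∧ (¬T ∧ T ∨ ¬P) ∨ ¬T) ∧ P
    = (¬T ∧ T ∨ ¬T) ∧ P   [absorption]
    = ¬T ∧ P   [complement / identity]
E2: ¬T ∧ (¬T ∧ P ∨ P ∧ T ∧ T)
    = ¬T ∧ (¬T ∧ P ∨ P ∧ T)   [idempotence]
    = ¬T ∧ P   [distribution]
Both reduce to ¬T ∧ P, so they are equivalent.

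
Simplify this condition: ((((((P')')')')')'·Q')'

((((((P')')')')')'·Q')'
= ((((P')')')'·Q')'   (double negation)
= ((P')')'+Q   (De Morgan)
= P'+Q   (double negation)

P'+Q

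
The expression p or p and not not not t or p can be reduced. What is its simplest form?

p or p and not not not t or p
= p or p and not t or p   — double negation
= p or p   — absorption
= p   — idempotence

p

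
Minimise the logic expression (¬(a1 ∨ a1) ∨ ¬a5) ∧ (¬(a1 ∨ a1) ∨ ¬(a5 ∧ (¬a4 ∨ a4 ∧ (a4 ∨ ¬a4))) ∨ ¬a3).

¬a1 ∨ ¬a5

(¬(a1 ∨ a1) ∨ ¬a5) ∧ (¬(a1 ∨ a1) ∨ ¬(a5 ∧ (¬a4 ∨ a4 ∧ (a4 ∨ ¬a4))) ∨ ¬a3)
= (¬(a1 ∨ a1) ∨ ¬a5) ∧ (¬(a1 ∨ a1) ∨ ¬(a5 ∧ (¬a4 ∨ a4)) ∨ ¬a3)   (complement / identity)
= (¬(a1 ∨ a1) ∨ ¬a5) ∧ (¬(a1 ∨ a1) ∨ ¬a5 ∨ ¬a3)   (complement / identity)
= ¬(a1 ∨ a1) ∨ ¬a5   (absorption)
= ¬a1 ∨ ¬a5   (idempotence)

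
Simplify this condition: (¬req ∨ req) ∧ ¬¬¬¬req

req

(¬req ∨ req) ∧ ¬¬¬¬req
= (¬req ∨ req) ∧ ¬¬req   (double negation)
= ¬¬req   (complement / identity)
= req   (double negation)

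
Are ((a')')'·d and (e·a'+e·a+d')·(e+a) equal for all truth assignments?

E1: ((a')')'·d
    = a'·d   (double negation)
E2: (e·a'+e·a+d')·(e+a)
    = (e+d')·(e+a)   (distribution)
    = e+d'·a   (distribution)
These differ: at a=1, d=0, e=1, E1 = 0 but E2 = 1.

No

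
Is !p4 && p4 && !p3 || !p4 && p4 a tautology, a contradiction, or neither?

contradiction

!p4 && p4 && !p3 || !p4 && p4
= !p4 && p4   — absorption
= false   — complement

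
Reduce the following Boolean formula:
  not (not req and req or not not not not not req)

req

not (not req and req or not not not not not req)
= not not not not not not req   (complement / identity)
= not not not not req   (double negation)
= not not req   (double negation)
= req   (double negation)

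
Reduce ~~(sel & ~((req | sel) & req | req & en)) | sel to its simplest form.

sel

~~(sel & ~((req | sel) & req | req & en)) | sel
= ~~(sel & ~(req | req & en)) | sel   [absorption]
= sel & ~(req | req & en) | sel   [double negation]
= sel & ~req | sel   [absorption]
= sel   [absorption]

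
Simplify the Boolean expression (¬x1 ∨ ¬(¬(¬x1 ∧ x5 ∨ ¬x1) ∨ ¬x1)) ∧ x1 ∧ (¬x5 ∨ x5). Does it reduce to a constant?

False

(¬x1 ∨ ¬(¬(¬x1 ∧ x5 ∨ ¬x1) ∨ ¬x1)) ∧ x1 ∧ (¬x5 ∨ x5)
= (¬x1 ∨ ¬(¬(¬x1 ∧ x5 ∨ ¬x1) ∨ ¬x1)) ∧ x1   (complement / identity)
= (¬x1 ∨ ¬(¬¬x1 ∨ ¬x1)) ∧ x1   (absorption)
= (¬x1 ∨ ¬x1 ∧ x1) ∧ x1   (De Morgan)
= ¬x1 ∧ x1   (complement / identity)
= False   (complement)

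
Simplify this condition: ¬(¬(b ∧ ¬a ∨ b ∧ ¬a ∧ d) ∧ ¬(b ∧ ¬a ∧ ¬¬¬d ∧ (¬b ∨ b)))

b ∧ ¬a

¬(¬(b ∧ ¬a ∨ b ∧ ¬a ∧ d) ∧ ¬(b ∧ ¬a ∧ ¬¬¬d ∧ (¬b ∨ b)))
= ¬(¬(b ∧ ¬a ∨ b ∧ ¬a ∧ d) ∧ ¬(b ∧ ¬a ∧ ¬d ∧ (¬b ∨ b)))   — double negation
= b ∧ ¬a ∨ b ∧ ¬a ∧ d ∨ b ∧ ¬a ∧ ¬d ∧ (¬b ∨ b)   — De Morgan
= b ∧ ¬a ∨ b ∧ ¬a ∧ ¬d ∧ (¬b ∨ b)   — absorption
= b ∧ ¬a ∨ b ∧ ¬a ∧ ¬d   — complement / identity
= b ∧ ¬a   — absorption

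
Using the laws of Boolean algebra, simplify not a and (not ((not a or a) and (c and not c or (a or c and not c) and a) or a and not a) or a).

not a and (not ((not a or a) and (c and not c or (a or c and not c) and a) or a and not a) or a)
= not a and (not ((not a or a) and (c and not c or a and a) or a and not a) or a)
= not a and (not ((not a or a) and a and a or a and not a) or a)
= not a and (not (a and a or a and not a) or a)
= not a and (not a or a)
= not a

not a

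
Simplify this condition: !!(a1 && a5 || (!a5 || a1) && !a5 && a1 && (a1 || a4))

!!(a1 && a5 || (!a5 || a1) && !a5 && a1 && (a1 || a4))
= !!(a1 && a5 || (!a5 || a1) && !a5 && a1)   [absorption]
= !!(a1 && a5 || !a5 && a1)   [absorption]
= !!a1   [distribution]
= a1   [double negation]

a1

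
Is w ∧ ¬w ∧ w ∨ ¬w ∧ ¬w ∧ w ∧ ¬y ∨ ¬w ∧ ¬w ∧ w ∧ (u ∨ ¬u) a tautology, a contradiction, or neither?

w ∧ ¬w ∧ w ∨ ¬w ∧ ¬w ∧ w ∧ ¬y ∨ ¬w ∧ ¬w ∧ w ∧ (u ∨ ¬u)
= w ∧ ¬w ∧ w ∨ ¬w ∧ ¬w ∧ w ∧ ¬y ∨ ¬w ∧ ¬w ∧ w   — complement / identity
= w ∧ ¬w ∧ w ∨ ¬w ∧ ¬w ∧ w   — absorption
= ¬w ∧ w   — distribution
= False   — complement

contradiction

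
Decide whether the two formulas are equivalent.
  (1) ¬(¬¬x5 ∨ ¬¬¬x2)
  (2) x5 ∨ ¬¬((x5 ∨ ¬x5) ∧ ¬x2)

E1: ¬(¬¬x5 ∨ ¬¬¬x2)
    = ¬(¬¬x5 ∨ ¬x2)
    = ¬x5 ∧ x2
E2: x5 ∨ ¬¬((x5 ∨ ¬x5) ∧ ¬x2)
    = x5 ∨ ¬¬¬x2
    = x5 ∨ ¬x2
These differ: at x2=0, x5=1, E1 = 0 but E2 = 1.

No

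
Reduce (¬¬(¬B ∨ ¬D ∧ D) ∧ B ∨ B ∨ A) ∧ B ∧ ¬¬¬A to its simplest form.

(¬¬(¬B ∨ ¬D ∧ D) ∧ B ∨ B ∨ A) ∧ B ∧ ¬¬¬A
= (¬¬¬B ∧ B ∨ B ∨ A) ∧ B ∧ ¬¬¬A   (complement / identity)
= (¬B ∧ B ∨ B ∨ A) ∧ B ∧ ¬¬¬A   (double negation)
= (¬B ∧ B ∨ B ∨ A) ∧ B ∧ ¬A   (double negation)
= (B ∨ A) ∧ B ∧ ¬A   (complement / identity)
= B ∧ ¬A   (absorption)

B ∧ ¬A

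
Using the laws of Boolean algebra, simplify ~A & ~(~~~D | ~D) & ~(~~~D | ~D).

~A & D

~A & ~(~~~D | ~D) & ~(~~~D | ~D)
= ~A & ~(~~~D | ~D)   [idempotence]
= ~A & ~(~D | ~D)   [double negation]
= ~A & ~~D   [idempotence]
= ~A & D   [double negation]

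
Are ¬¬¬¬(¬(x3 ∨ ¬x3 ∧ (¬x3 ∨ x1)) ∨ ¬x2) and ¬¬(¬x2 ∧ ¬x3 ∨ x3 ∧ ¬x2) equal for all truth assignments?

Yes

E1: ¬¬¬¬(¬(x3 ∨ ¬x3 ∧ (¬x3 ∨ x1)) ∨ ¬x2)
    = ¬¬¬¬(¬(x3 ∨ ¬x3) ∨ ¬x2)   [absorption]
    = ¬¬(¬(x3 ∨ ¬x3) ∨ ¬x2)   [double negation]
    = ¬((x3 ∨ ¬x3) ∧ x2)   [De Morgan]
    = ¬x2   [complement / identity]
E2: ¬¬(¬x2 ∧ ¬x3 ∨ x3 ∧ ¬x2)
    = ¬¬¬x2   [distribution]
    = ¬x2   [double negation]
Both reduce to ¬x2, so they are equivalent.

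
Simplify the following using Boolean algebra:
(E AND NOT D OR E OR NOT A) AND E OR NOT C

E OR NOT C

(E AND NOT D OR E OR NOT A) AND E OR NOT C
= (E OR NOT A) AND E OR NOT C   [absorption]
= E OR NOT C   [absorption]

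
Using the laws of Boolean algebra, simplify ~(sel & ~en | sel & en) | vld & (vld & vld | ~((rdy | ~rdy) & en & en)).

~sel | vld

~(sel & ~en | sel & en) | vld & (vld & vld | ~((rdy | ~rdy) & en & en))
= ~sel | vld & (vld & vld | ~((rdy | ~rdy) & en & en))   — distribution
= ~sel | vld & (vld | ~((rdy | ~rdy) & en & en))   — idempotence
= ~sel | vld & (vld | ~((rdy | ~rdy) & en))   — idempotence
= ~sel | vld & (vld | ~en)   — complement / identity
= ~sel | vld   — absorption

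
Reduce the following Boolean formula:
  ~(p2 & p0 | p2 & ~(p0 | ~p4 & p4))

~p2

~(p2 & p0 | p2 & ~(p0 | ~p4 & p4))
= ~(p2 & p0 | p2 & ~p0)   (complement / identity)
= ~p2   (distribution)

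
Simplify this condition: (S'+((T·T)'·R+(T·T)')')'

S·T'

(S'+((T·T)'·R+(T·T)')')'
= (S'+((T·T)')')'   — absorption
= S·(T·T)'   — De Morgan
= S·T'   — idempotence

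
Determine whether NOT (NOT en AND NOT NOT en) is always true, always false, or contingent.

always true

NOT (NOT en AND NOT NOT en)
= en OR NOT en   — De Morgan
= TRUE   — complement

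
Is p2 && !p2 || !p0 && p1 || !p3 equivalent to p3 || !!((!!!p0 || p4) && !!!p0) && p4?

No

E1: p2 && !p2 || !p0 && p1 || !p3
    = !p0 && p1 || !p3   — complement / identity
E2: p3 || !!((!!!p0 || p4) && !!!p0) && p4
    = p3 || !!!!!p0 && p4   — absorption
    = p3 || !!!p0 && p4   — double negation
    = p3 || !p0 && p4   — double negation
These differ: at p0=0, p1=1, p2=0, p3=0, p4=0, E1 = 1 but E2 = 0.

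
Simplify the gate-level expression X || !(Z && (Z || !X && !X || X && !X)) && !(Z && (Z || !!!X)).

X || !(Z && (Z || !X && !X || X && !X)) && !(Z && (Z || !!!X))
= X || !(Z && (Z || !X && !X || X && !X)) && !(Z && (Z || !X))   [double negation]
= X || !(Z && (Z || !X)) && !(Z && (Z || !X))   [distribution]
= X || !(Z && (Z || !X))   [idempotence]
= X || !Z   [absorption]

X || !Z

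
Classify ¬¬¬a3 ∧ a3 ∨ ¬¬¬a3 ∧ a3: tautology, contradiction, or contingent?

¬¬¬a3 ∧ a3 ∨ ¬¬¬a3 ∧ a3
= ¬¬¬a3 ∧ a3
= ¬a3 ∧ a3
= False

contradiction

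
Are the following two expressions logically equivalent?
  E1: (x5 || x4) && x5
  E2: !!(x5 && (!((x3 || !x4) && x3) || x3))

E1: (x5 || x4) && x5
    = x5   [absorption]
E2: !!(x5 && (!((x3 || !x4) && x3) || x3))
    = !!(x5 && (!x3 || x3))   [absorption]
    = !!x5   [complement / identity]
    = x5   [double negation]
Both reduce to x5, so they are equivalent.

Yes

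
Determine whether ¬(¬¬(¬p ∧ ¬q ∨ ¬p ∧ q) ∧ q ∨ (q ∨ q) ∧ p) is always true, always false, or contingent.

¬(¬¬(¬p ∧ ¬q ∨ ¬p ∧ q) ∧ q ∨ (q ∨ q) ∧ p)
= ¬((¬p ∧ ¬q ∨ ¬p ∧ q) ∧ q ∨ (q ∨ q) ∧ p)   [double negation]
= ¬((¬p ∧ ¬q ∨ ¬p ∧ q) ∧ q ∨ q ∧ p)   [idempotence]
= ¬(¬p ∧ q ∨ q ∧ p)   [distribution]
= ¬q   [distribution]
This depends on q, so it is not a constant.

contingent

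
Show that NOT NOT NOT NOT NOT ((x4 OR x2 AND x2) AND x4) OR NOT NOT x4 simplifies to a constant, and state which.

TRUE

NOT NOT NOT NOT NOT ((x4 OR x2 AND x2) AND x4) OR NOT NOT x4
= NOT NOT NOT NOT NOT ((x4 OR x2) AND x4) OR NOT NOT x4   (idempotence)
= NOT NOT NOT ((x4 OR x2) AND x4) OR NOT NOT x4   (double negation)
= NOT ((x4 OR x2) AND x4) OR NOT NOT x4   (double negation)
= NOT x4 OR NOT NOT x4   (absorption)
= NOT x4 OR x4   (double negation)
= TRUE   (complement)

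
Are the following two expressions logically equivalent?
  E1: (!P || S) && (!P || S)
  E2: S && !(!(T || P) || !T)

E1: (!P || S) && (!P || S)
    = !P || S   — idempotence
E2: S && !(!(T || P) || !T)
    = S && (T || P) && T   — De Morgan
    = S && T   — absorption
These differ: at P=0, S=0, T=0, E1 = 1 but E2 = 0.

No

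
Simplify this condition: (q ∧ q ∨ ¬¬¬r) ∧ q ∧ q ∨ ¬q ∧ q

q

(q ∧ q ∨ ¬¬¬r) ∧ q ∧ q ∨ ¬q ∧ q
= (q ∧ q ∨ ¬r) ∧ q ∧ q ∨ ¬q ∧ q
= q ∧ q ∨ ¬q ∧ q
= q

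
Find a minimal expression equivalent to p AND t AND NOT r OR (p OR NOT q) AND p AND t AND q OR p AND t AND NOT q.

p AND t

p AND t AND NOT r OR (p OR NOT q) AND p AND t AND q OR p AND t AND NOT q
= p AND t AND NOT r OR p AND t AND q OR p AND t AND NOT q   (absorption)
= p AND t AND NOT r OR p AND t   (distribution)
= p AND t   (absorption)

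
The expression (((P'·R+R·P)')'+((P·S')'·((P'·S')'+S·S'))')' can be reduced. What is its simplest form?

(((P'·R+R·P)')'+((P·S')'·((P'·S')'+S·S'))')'
= ((R')'+((P·S')'·((P'·S')'+S·S'))')'
= ((R')'+((P·S')'·(P'·S')')')'
= ((R')'+P·S'+P'·S')'
= ((R')'+S')'
= R'·S

R'·S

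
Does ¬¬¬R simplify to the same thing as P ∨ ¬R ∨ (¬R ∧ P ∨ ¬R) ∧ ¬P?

No

E1: ¬¬¬R
    = ¬R   [double negation]
E2: P ∨ ¬R ∨ (¬R ∧ P ∨ ¬R) ∧ ¬P
    = P ∨ ¬R ∨ ¬R ∧ ¬P   [absorption]
    = P ∨ ¬R   [absorption]
These differ: at P=1, R=1, E1 = 0 but E2 = 1.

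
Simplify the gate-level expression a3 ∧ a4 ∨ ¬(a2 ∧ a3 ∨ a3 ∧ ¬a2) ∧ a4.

a4

a3 ∧ a4 ∨ ¬(a2 ∧ a3 ∨ a3 ∧ ¬a2) ∧ a4
= (a3 ∨ ¬(a2 ∧ a3 ∨ a3 ∧ ¬a2)) ∧ a4   (distribution)
= (a3 ∨ ¬a3) ∧ a4   (distribution)
= a4   (complement / identity)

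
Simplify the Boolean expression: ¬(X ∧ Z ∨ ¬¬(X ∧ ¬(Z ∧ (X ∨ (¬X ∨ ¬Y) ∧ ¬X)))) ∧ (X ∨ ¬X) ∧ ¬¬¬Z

¬X ∧ ¬Z

¬(X ∧ Z ∨ ¬¬(X ∧ ¬(Z ∧ (X ∨ (¬X ∨ ¬Y) ∧ ¬X)))) ∧ (X ∨ ¬X) ∧ ¬¬¬Z
= ¬(X ∧ Z ∨ ¬¬(X ∧ ¬(Z ∧ (X ∨ ¬X)))) ∧ (X ∨ ¬X) ∧ ¬¬¬Z
= ¬(X ∧ Z ∨ ¬¬(X ∧ ¬(Z ∧ (X ∨ ¬X)))) ∧ (X ∨ ¬X) ∧ ¬Z
= ¬(X ∧ Z ∨ ¬¬(X ∧ ¬Z)) ∧ (X ∨ ¬X) ∧ ¬Z
= ¬(X ∧ Z ∨ X ∧ ¬Z) ∧ (X ∨ ¬X) ∧ ¬Z
= ¬(X ∧ Z ∨ X ∧ ¬Z) ∧ ¬Z
= ¬X ∧ ¬Z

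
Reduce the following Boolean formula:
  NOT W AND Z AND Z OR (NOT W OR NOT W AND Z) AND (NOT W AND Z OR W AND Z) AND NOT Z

NOT W AND Z AND Z OR (NOT W OR NOT W AND Z) AND (NOT W AND Z OR W AND Z) AND NOT Z
= NOT W AND Z AND Z OR NOT W AND (NOT W AND Z OR W AND Z) AND NOT Z
= NOT W AND Z AND Z OR NOT W AND Z AND NOT Z
= NOT W AND Z

NOT W AND Z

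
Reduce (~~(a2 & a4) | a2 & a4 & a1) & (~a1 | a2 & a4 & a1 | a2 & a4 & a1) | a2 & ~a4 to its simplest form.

a2

(~~(a2 & a4) | a2 & a4 & a1) & (~a1 | a2 & a4 & a1 | a2 & a4 & a1) | a2 & ~a4
= (~~(a2 & a4) | a2 & a4 & a1) & (~a1 | a2 & a4 & a1) | a2 & ~a4   (idempotence)
= (a2 & a4 | a2 & a4 & a1) & (~a1 | a2 & a4 & a1) | a2 & ~a4   (double negation)
= a2 & a4 & ~a1 | a2 & a4 & a1 | a2 & ~a4   (distribution)
= a2 & a4 | a2 & ~a4   (distribution)
= a2   (distribution)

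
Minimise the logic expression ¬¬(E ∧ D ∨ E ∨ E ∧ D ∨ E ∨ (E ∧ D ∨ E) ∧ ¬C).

E

¬¬(E ∧ D ∨ E ∨ E ∧ D ∨ E ∨ (E ∧ D ∨ E) ∧ ¬C)
= ¬¬(E ∧ D ∨ E ∨ (E ∧ D ∨ E) ∧ ¬C)   — idempotence
= ¬¬(E ∧ D ∨ E)   — absorption
= E ∧ D ∨ E   — double negation
= E   — absorption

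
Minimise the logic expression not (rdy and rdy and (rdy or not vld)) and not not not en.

not rdy and not en

not (rdy and rdy and (rdy or not vld)) and not not not en
= not (rdy and rdy and (rdy or not vld)) and not en   [double negation]
= not (rdy and rdy) and not en   [absorption]
= not rdy and not en   [idempotence]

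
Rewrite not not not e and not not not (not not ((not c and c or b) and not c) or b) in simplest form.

not e and not b

not not not e and not not not (not not ((not c and c or b) and not c) or b)
= not not not e and not (not not ((not c and c or b) and not c) or b)
= not not not e and not (not not (b and not c) or b)
= not not not e and not (b and not c or b)
= not e and not (b and not c or b)
= not e and not b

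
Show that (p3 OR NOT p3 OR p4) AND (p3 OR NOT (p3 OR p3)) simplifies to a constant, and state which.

(p3 OR NOT p3 OR p4) AND (p3 OR NOT (p3 OR p3))
= (p3 OR NOT p3 OR p4) AND (p3 OR NOT p3)   [idempotence]
= p3 OR NOT p3   [absorption]
= TRUE   [complement]

TRUE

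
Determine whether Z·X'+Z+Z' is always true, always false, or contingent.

always true

Z·X'+Z+Z'
= Z+Z'   (absorption)
= 1   (complement)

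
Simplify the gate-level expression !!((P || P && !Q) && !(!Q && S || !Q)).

!!((P || P && !Q) && !(!Q && S || !Q))
= (P || P && !Q) && !(!Q && S || !Q)
= (P || P && !Q) && !!Q
= P && !!Q
= P && Q

P && Q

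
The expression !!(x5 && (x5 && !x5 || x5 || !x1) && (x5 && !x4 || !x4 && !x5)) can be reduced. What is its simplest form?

x5 && !x4

!!(x5 && (x5 && !x5 || x5 || !x1) && (x5 && !x4 || !x4 && !x5))
= !!(x5 && (x5 && !x5 || x5 || !x1) && !x4)   — distribution
= !!(x5 && (x5 || !x1) && !x4)   — complement / identity
= x5 && (x5 || !x1) && !x4   — double negation
= x5 && !x4   — absorption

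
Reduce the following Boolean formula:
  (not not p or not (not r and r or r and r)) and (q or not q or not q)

p or not r

(not not p or not (not r and r or r and r)) and (q or not q or not q)
= (not not p or not (not r and r or r and r)) and (q or not q)   [idempotence]
= (p or not (not r and r or r and r)) and (q or not q)   [double negation]
= p or not (not r and r or r and r)   [complement / identity]
= p or not r   [distribution]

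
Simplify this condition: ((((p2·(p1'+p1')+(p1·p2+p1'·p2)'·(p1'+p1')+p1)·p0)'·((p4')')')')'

((((p2·(p1'+p1')+(p1·p2+p1'·p2)'·(p1'+p1')+p1)·p0)'·((p4')')')')'
= ((((p2·(p1'+p1')+p2'·(p1'+p1')+p1)·p0)'·((p4')')')')'   [distribution]
= ((((p2·(p1'+p1')+p2'·(p1'+p1')+p1)·p0)'·p4')')'   [double negation]
= ((p2·(p1'+p1')+p2'·(p1'+p1')+p1)·p0)'·p4'   [double negation]
= ((p1'+p1'+p1)·p0)'·p4'   [distribution]
= ((p1'+p1)·p0)'·p4'   [idempotence]
= p0'·p4'   [complement / identity]

p0'·p4'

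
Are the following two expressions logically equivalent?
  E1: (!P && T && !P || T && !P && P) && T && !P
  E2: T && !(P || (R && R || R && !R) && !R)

E1: (!P && T && !P || T && !P && P) && T && !P
    = T && !P && T && !P   — distribution
    = T && !P   — idempotence
E2: T && !(P || (R && R || R && !R) && !R)
    = T && !(P || R && !R)   — distribution
    = T && !P   — complement / identity
Both reduce to T && !P, so they are equivalent.

Yes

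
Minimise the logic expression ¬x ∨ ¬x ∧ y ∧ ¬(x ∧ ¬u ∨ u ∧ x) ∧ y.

¬x ∨ ¬x ∧ y ∧ ¬(x ∧ ¬u ∨ u ∧ x) ∧ y
= ¬x ∨ ¬x ∧ y ∧ ¬x ∧ y   (distribution)
= ¬x ∨ ¬x ∧ y   (idempotence)
= ¬x   (absorption)

¬x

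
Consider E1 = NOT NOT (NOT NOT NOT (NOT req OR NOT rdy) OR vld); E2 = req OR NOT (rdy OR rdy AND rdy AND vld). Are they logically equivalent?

E1: NOT NOT (NOT NOT NOT (NOT req OR NOT rdy) OR vld)
    = NOT NOT NOT (NOT req OR NOT rdy) OR vld
    = NOT (NOT req OR NOT rdy) OR vld
    = req AND rdy OR vld
E2: req OR NOT (rdy OR rdy AND rdy AND vld)
    = req OR NOT (rdy OR rdy AND vld)
    = req OR NOT rdy
These differ: at rdy=0, req=0, vld=0, E1 = 0 but E2 = 1.

No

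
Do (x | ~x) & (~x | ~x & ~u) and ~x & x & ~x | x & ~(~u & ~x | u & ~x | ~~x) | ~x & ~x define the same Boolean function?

Yes

E1: (x | ~x) & (~x | ~x & ~u)
    = ~x | ~x & ~u   — complement / identity
    = ~x   — absorption
E2: ~x & x & ~x | x & ~(~u & ~x | u & ~x | ~~x) | ~x & ~x
    = ~x & x & ~x | x & ~(~x | ~~x) | ~x & ~x   — distribution
    = ~x & x & ~x | x & x & ~x | ~x & ~x   — De Morgan
    = x & ~x | ~x & ~x   — distribution
    = ~x   — distribution
Both reduce to ~x, so they are equivalent.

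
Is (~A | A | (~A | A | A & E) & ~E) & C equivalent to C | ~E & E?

Yes

E1: (~A | A | (~A | A | A & E) & ~E) & C
    = (~A | A | (~A | A) & ~E) & C   (absorption)
    = (~A | A) & C   (absorption)
    = C   (complement / identity)
E2: C | ~E & E
    = C   (complement / identity)
Both reduce to C, so they are equivalent.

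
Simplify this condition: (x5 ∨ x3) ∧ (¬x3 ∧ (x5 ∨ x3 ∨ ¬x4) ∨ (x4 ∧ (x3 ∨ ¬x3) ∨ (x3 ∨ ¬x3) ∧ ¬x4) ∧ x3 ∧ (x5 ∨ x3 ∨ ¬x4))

(x5 ∨ x3) ∧ (¬x3 ∧ (x5 ∨ x3 ∨ ¬x4) ∨ (x4 ∧ (x3 ∨ ¬x3) ∨ (x3 ∨ ¬x3) ∧ ¬x4) ∧ x3 ∧ (x5 ∨ x3 ∨ ¬x4))
= (x5 ∨ x3) ∧ (¬x3 ∧ (x5 ∨ x3 ∨ ¬x4) ∨ (x3 ∨ ¬x3) ∧ x3 ∧ (x5 ∨ x3 ∨ ¬x4))   — distribution
= (x5 ∨ x3) ∧ (¬x3 ∧ (x5 ∨ x3 ∨ ¬x4) ∨ x3 ∧ (x5 ∨ x3 ∨ ¬x4))   — complement / identity
= (x5 ∨ x3) ∧ (x5 ∨ x3 ∨ ¬x4)   — distribution
= x5 ∨ x3   — absorption

x5 ∨ x3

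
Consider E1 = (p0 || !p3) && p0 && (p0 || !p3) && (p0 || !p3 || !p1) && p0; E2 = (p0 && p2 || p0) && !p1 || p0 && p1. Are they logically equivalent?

E1: (p0 || !p3) && p0 && (p0 || !p3) && (p0 || !p3 || !p1) && p0
    = (p0 || !p3) && p0 && (p0 || !p3) && p0   — absorption
    = (p0 || !p3) && p0   — idempotence
    = p0   — absorption
E2: (p0 && p2 || p0) && !p1 || p0 && p1
    = p0 && !p1 || p0 && p1   — absorption
    = p0   — distribution
Both reduce to p0, so they are equivalent.

Yes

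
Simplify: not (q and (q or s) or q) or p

not (q and (q or s) or q) or p
= not (q or q) or p   — absorption
= not q or p   — idempotence

not q or p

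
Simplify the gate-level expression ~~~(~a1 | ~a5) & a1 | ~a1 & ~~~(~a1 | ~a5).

a1 & a5

~~~(~a1 | ~a5) & a1 | ~a1 & ~~~(~a1 | ~a5)
= ~~~(~a1 | ~a5)   (distribution)
= ~(~a1 | ~a5)   (double negation)
= a1 & a5   (De Morgan)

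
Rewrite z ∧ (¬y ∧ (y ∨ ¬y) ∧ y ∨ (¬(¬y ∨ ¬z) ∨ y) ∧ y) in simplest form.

z ∧ (¬y ∧ (y ∨ ¬y) ∧ y ∨ (¬(¬y ∨ ¬z) ∨ y) ∧ y)
= z ∧ (¬y ∧ y ∨ (¬(¬y ∨ ¬z) ∨ y) ∧ y)   [complement / identity]
= z ∧ (¬(¬y ∨ ¬z) ∨ y) ∧ y   [complement / identity]
= z ∧ (y ∧ z ∨ y) ∧ y   [De Morgan]
= z ∧ y ∧ y   [absorption]
= z ∧ y   [idempotence]

z ∧ y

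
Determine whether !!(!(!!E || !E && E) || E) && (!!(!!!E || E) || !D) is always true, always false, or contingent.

always true

!!(!(!!E || !E && E) || E) && (!!(!!!E || E) || !D)
= !!(!!!E || E) && (!!(!!!E || E) || !D)   [complement / identity]
= !!(!!!E || E)   [absorption]
= !!(!E || E)   [double negation]
= !E || E   [double negation]
= true   [complement]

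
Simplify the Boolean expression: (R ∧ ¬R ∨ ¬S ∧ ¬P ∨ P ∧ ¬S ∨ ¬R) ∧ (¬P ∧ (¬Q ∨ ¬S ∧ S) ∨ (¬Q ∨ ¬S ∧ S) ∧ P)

(¬S ∨ ¬R) ∧ ¬Q

(R ∧ ¬R ∨ ¬S ∧ ¬P ∨ P ∧ ¬S ∨ ¬R) ∧ (¬P ∧ (¬Q ∨ ¬S ∧ S) ∨ (¬Q ∨ ¬S ∧ S) ∧ P)
= (R ∧ ¬R ∨ (¬P ∨ P) ∧ ¬S ∨ ¬R) ∧ (¬P ∧ (¬Q ∨ ¬S ∧ S) ∨ (¬Q ∨ ¬S ∧ S) ∧ P)
= (R ∧ ¬R ∨ (¬P ∨ P) ∧ ¬S ∨ ¬R) ∧ (¬Q ∨ ¬S ∧ S)
= (R ∧ ¬R ∨ ¬S ∨ ¬R) ∧ (¬Q ∨ ¬S ∧ S)
= (¬S ∨ ¬R) ∧ (¬Q ∨ ¬S ∧ S)
= (¬S ∨ ¬R) ∧ ¬Q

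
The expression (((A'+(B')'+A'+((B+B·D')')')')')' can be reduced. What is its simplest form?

(((A'+(B')'+A'+((B+B·D')')')')')'
= (A'+(B')'+A'+((B+B·D')')')'   (double negation)
= (A'+(B')'+A'+(B')')'   (absorption)
= (A'+(B')')'   (idempotence)
= A·B'   (De Morgan)

A·B'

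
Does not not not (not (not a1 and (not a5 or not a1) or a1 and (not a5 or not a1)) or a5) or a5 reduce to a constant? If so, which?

not not not (not (not a1 and (not a5 or not a1) or a1 and (not a5 or not a1)) or a5) or a5
= not not not (not (not a5 or not a1) or a5) or a5
= not not not (a5 and a1 or a5) or a5
= not not not a5 or a5
= not a5 or a5
= True

yes, True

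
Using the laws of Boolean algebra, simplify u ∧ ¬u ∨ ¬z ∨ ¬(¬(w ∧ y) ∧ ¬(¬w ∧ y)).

¬z ∨ y

u ∧ ¬u ∨ ¬z ∨ ¬(¬(w ∧ y) ∧ ¬(¬w ∧ y))
= u ∧ ¬u ∨ ¬z ∨ w ∧ y ∨ ¬w ∧ y   — De Morgan
= ¬z ∨ w ∧ y ∨ ¬w ∧ y   — complement / identity
= ¬z ∨ y   — distribution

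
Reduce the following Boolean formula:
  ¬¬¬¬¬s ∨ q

¬¬¬¬¬s ∨ q
= ¬¬¬s ∨ q   — double negation
= ¬s ∨ q   — double negation

¬s ∨ q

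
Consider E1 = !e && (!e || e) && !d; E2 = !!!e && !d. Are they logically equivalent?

E1: !e && (!e || e) && !d
    = !e && !d   (complement / identity)
E2: !!!e && !d
    = !e && !d   (double negation)
Both reduce to !e && !d, so they are equivalent.

Yes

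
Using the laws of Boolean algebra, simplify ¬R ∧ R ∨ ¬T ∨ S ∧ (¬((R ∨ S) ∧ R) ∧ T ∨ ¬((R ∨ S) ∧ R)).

¬R ∧ R ∨ ¬T ∨ S ∧ (¬((R ∨ S) ∧ R) ∧ T ∨ ¬((R ∨ S) ∧ R))
= ¬R ∧ R ∨ ¬T ∨ S ∧ ¬((R ∨ S) ∧ R)   (absorption)
= ¬T ∨ S ∧ ¬((R ∨ S) ∧ R)   (complement / identity)
= ¬T ∨ S ∧ ¬R   (absorption)

¬T ∨ S ∧ ¬R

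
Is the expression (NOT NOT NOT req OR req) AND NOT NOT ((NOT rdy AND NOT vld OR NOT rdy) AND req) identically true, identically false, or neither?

(NOT NOT NOT req OR req) AND NOT NOT ((NOT rdy AND NOT vld OR NOT rdy) AND req)
= (NOT req OR req) AND NOT NOT ((NOT rdy AND NOT vld OR NOT rdy) AND req)   (double negation)
= (NOT req OR req) AND (NOT rdy AND NOT vld OR NOT rdy) AND req   (double negation)
= (NOT req OR req) AND NOT rdy AND req   (absorption)
= NOT rdy AND req   (complement / identity)
This depends on rdy, req, so it is not a constant.

neither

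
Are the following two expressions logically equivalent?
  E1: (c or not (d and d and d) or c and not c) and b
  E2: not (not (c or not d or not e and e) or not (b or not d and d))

E1: (c or not (d and d and d) or c and not c) and b
    = (c or not (d and d) or c and not c) and b   (idempotence)
    = (c or not d or c and not c) and b   (idempotence)
    = (c or not d) and b   (complement / identity)
E2: not (not (c or not d or not e and e) or not (b or not d and d))
    = (c or not d or not e and e) and (b or not d and d)   (De Morgan)
    = (c or not d) and (b or not d and d)   (complement / identity)
    = (c or not d) and b   (complement / identity)
Both reduce to (c or not d) and b, so they are equivalent.

Yes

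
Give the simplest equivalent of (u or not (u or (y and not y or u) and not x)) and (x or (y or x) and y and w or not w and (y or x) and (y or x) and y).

(u or not (u or (y and not y or u) and not x)) and (x or (y or x) and y and w or not w and (y or x) and (y or x) and y)
= (u or not (u or u and not x)) and (x or (y or x) and y and w or not w and (y or x) and (y or x) and y)   (complement / identity)
= (u or not u) and (x or (y or x) and y and w or not w and (y or x) and (y or x) and y)   (absorption)
= (u or not u) and (x or (y or x) and y and w or not w and (y or x) and y)   (absorption)
= (u or not u) and (x or (y or x) and y)   (distribution)
= (u or not u) and (x or y)   (absorption)
= x or y   (complement / identity)

x or y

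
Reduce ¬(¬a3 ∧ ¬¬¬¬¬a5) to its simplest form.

¬(¬a3 ∧ ¬¬¬¬¬a5)
= a3 ∨ ¬¬¬¬a5   — De Morgan
= a3 ∨ ¬¬a5   — double negation
= a3 ∨ a5   — double negation

a3 ∨ a5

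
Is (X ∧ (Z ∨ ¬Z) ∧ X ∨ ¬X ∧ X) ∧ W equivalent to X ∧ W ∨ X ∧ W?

E1: (X ∧ (Z ∨ ¬Z) ∧ X ∨ ¬X ∧ X) ∧ W
    = (X ∧ X ∨ ¬X ∧ X) ∧ W   (complement / identity)
    = X ∧ W   (distribution)
E2: X ∧ W ∨ X ∧ W
    = X ∧ W   (idempotence)
Both reduce to X ∧ W, so they are equivalent.

Yes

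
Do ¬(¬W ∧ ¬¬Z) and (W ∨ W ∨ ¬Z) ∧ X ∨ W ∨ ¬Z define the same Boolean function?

E1: ¬(¬W ∧ ¬¬Z)
    = W ∨ ¬Z   [De Morgan]
E2: (W ∨ W ∨ ¬Z) ∧ X ∨ W ∨ ¬Z
    = (W ∨ ¬Z) ∧ X ∨ W ∨ ¬Z   [idempotence]
    = W ∨ ¬Z   [absorption]
Both reduce to W ∨ ¬Z, so they are equivalent.

Yes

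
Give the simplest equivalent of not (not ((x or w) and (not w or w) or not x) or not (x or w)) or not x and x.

x or w

not (not ((x or w) and (not w or w) or not x) or not (x or w)) or not x and x
= not (not ((x or w) and (not w or w) or not x) or not (x or w))
= not (not (x or w or not x) or not (x or w))
= (x or w or not x) and (x or w)
= x or w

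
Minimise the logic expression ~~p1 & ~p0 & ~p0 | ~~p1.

~~p1 & ~p0 & ~p0 | ~~p1
= ~~p1 & ~p0 | ~~p1   (idempotence)
= ~~p1   (absorption)
= p1   (double negation)

p1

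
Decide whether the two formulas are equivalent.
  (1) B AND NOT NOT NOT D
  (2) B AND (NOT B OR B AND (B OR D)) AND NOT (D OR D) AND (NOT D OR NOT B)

Yes

E1: B AND NOT NOT NOT D
    = B AND NOT D   [double negation]
E2: B AND (NOT B OR B AND (B OR D)) AND NOT (D OR D) AND (NOT D OR NOT B)
    = B AND (NOT B OR B) AND NOT (D OR D) AND (NOT D OR NOT B)   [absorption]
    = B AND (NOT B OR B) AND NOT D AND (NOT D OR NOT B)   [idempotence]
    = B AND NOT D AND (NOT D OR NOT B)   [complement / identity]
    = B AND NOT D   [absorption]
Both reduce to B AND NOT D, so they are equivalent.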